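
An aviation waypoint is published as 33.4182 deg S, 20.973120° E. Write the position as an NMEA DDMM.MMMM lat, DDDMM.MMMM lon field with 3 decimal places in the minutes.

3325.092,S / 02058.387,E

Latitude: fractional part 0.418200 → 25.09200 minutes
Lon: fractional part 0.973120 → 58.38720 minutes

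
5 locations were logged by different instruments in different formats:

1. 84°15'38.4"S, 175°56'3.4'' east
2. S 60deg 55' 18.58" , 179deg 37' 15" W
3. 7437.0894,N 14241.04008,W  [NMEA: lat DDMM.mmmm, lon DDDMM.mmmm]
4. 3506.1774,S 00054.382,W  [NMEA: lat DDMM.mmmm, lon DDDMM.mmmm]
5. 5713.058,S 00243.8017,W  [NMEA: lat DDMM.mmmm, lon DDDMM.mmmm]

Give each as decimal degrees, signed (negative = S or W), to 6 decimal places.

Point 1:
  Latitude: 84 + 15/60 + 38.4/3600 = 84.2606667
  S ⇒ negate
  Longitude: 175 + 56/60 + 3.4/3600 = 175.9342778
  E → positive
Point 2:
  Latitude: 55′ + 18.58″ = 55.30967′; 60 + 55.30967/60 = 60.9218278
  S ⇒ negate
  Longitude: 179 + 37/60 + 15/3600 = 179.6208333
  hemisphere W, so the sign is −
Point 3:
  Lat: degrees = first 2 digits = 74, minutes = 37.0894; 74 + 37.0894/60 = 74.6181567
  N ⇒ keep positive
  Longitude: degrees = first 3 digits = 142, minutes = 41.04008; 142 + 41.04008/60 = 142.6840013
  W ⇒ negate
Point 4:
  φ: split at 2 digits → 35° and 6.1774′; 35 + 6.1774/60 = 35.1029567
  S ⇒ negate
  Longitude: split at 3 digits → 000° and 54.382′; 0 + 54.382/60 = 0.9063667
  hemisphere W, so the sign is −
Point 5:
  Latitude: degrees = first 2 digits = 57, minutes = 13.058; 57 + 13.058/60 = 57.2176333
  hemisphere S, so the sign is −
  Lon: degrees = first 3 digits = 2, minutes = 43.8017; 2 + 43.8017/60 = 2.7300283
  hemisphere W, so the sign is −

1. -84.260667, 175.934278
2. -60.921828, -179.620833
3. 74.618157, -142.684001
4. -35.102957, -0.906367
5. -57.217633, -2.730028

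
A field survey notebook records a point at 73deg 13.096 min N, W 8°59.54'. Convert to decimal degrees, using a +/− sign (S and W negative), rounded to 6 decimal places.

73.218267, -8.992333

φ: 13.096′ = 0.218267°; total 73.2182667
N ⇒ keep positive
Longitude: 59.54′ = 0.992333°; total 8.9923333
W ⇒ negate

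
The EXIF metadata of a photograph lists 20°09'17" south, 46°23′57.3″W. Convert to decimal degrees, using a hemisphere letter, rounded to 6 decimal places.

Latitude: 20° + 9/60 + 17/3600 = 20 + 0.150000 + 0.004722 = 20.1547222
λ: 46° + 23/60 + 57.3/3600 = 46 + 0.383333 + 0.015917 = 46.3992500

20.154722° S, 46.399250° W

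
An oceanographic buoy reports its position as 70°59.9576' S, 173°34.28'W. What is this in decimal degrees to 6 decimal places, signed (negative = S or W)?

Latitude: 59.9576′ = 0.999293°; total 70.9992933
S → negative
λ: 34.28′ = 0.571333°; total 173.5713333
hemisphere W, so the sign is −

-70.999293, -173.571333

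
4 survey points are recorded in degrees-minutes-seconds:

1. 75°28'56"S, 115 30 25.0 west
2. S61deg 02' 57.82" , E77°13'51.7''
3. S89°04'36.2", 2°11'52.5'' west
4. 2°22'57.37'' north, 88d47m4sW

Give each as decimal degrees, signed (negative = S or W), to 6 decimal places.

Point 1:
  Lat: 28′ + 56″ = 28.93333′; 75 + 28.93333/60 = 75.4822222
  hemisphere S, so the sign is −
  Lon: 30′ + 25″ = 30.41667′; 115 + 30.41667/60 = 115.5069444
  W ⇒ negate
Point 2:
  Lat: 61 + 2/60 + 57.82/3600 = 61.0493944
  hemisphere S, so the sign is −
  Lon: 77 + 13/60 + 51.7/3600 = 77.2310278
  E → positive
Point 3:
  Lat: 89° + 4/60 + 36.2/3600 = 89 + 0.066667 + 0.010056 = 89.0767222
  S ⇒ negate
  λ: 11′ + 52.5″ = 11.87500′; 2 + 11.87500/60 = 2.1979167
  hemisphere W, so the sign is −
Point 4:
  Latitude: 2° + 22/60 + 57.37/3600 = 2 + 0.366667 + 0.015936 = 2.3826028
  N → positive
  Lon: 88° + 47/60 + 4/3600 = 88 + 0.783333 + 0.001111 = 88.7844444
  W ⇒ negate

1. -75.482222, -115.506944
2. -61.049394, 77.231028
3. -89.076722, -2.197917
4. 2.382603, -88.784444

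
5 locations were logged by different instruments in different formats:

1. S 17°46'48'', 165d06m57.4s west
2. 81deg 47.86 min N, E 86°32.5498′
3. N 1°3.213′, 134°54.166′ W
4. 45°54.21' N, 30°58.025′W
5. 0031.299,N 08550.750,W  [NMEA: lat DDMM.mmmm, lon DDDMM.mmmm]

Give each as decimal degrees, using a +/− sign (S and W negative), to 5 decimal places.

1. -17.78000, -165.11594
2. 81.79767, 86.54250
3. 1.05355, -134.90277
4. 45.90350, -30.96708
5. 0.52165, -85.84583

Point 1:
  φ: 17 + 46/60 + 48/3600 = 17.780000
  S → negative
  λ: 165 + 6/60 + 57.4/3600 = 165.115944
  W → negative
Point 2:
  φ: 47.86′ = 0.797667°; total 81.797667
  N ⇒ keep positive
  Lon: 86 + 32.5498/60 = 86.542497
  E ⇒ keep positive
Point 3:
  φ: 3.213′ = 0.053550°; total 1.053550
  N → positive
  λ: 54.166′ = 0.902767°; total 134.902767
  hemisphere W, so the sign is −
Point 4:
  φ: 45 + 54.21/60 = 45.903500
  N → positive
  Longitude: 58.025′ = 0.967083°; total 30.967083
  hemisphere W, so the sign is −
Point 5:
  Latitude: degrees = first 2 digits = 0, minutes = 31.299; 0 + 31.299/60 = 0.521650
  N ⇒ keep positive
  Longitude: split at 3 digits → 085° and 50.75′; 85 + 50.75/60 = 85.845833
  hemisphere W, so the sign is −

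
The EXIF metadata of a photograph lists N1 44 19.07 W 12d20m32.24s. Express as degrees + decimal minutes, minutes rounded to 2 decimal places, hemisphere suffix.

1° 44.32′ N, 12° 20.54′ W

Lat: 44 + 19.07/60 = 44.3178′
Lon: 20 + 32.24/60 = 20.5373′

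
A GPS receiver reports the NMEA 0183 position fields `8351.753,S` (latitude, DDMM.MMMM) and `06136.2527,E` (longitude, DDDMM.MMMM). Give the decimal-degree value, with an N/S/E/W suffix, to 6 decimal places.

83.862550° S, 61.604212° E

Lat: split at 2 digits → 83° and 51.753′; 83 + 51.753/60 = 83.8625500
λ: split at 3 digits → 061° and 36.2527′; 61 + 36.2527/60 = 61.6042117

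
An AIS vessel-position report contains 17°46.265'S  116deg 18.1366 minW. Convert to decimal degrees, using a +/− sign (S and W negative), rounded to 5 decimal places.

Latitude: 46.265′ = 0.771083°; total 17.771083
S → negative
λ: 18.1366′ = 0.302277°; total 116.302277
W → negative

-17.77108, -116.30228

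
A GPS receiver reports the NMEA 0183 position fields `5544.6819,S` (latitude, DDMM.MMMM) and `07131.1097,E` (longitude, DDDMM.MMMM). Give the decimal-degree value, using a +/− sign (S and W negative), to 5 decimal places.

-55.74470, 71.51850

φ: degrees = first 2 digits = 55, minutes = 44.6819; 55 + 44.6819/60 = 55.744698
hemisphere S, so the sign is −
Longitude: degrees = first 3 digits = 71, minutes = 31.1097; 71 + 31.1097/60 = 71.518495
E ⇒ keep positive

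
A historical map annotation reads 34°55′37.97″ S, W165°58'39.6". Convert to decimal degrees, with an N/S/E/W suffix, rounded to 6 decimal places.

34.927214° S, 165.977667° W

φ: 34° + 55/60 + 37.97/3600 = 34 + 0.916667 + 0.010547 = 34.9272139
Longitude: 165 + 58/60 + 39.6/3600 = 165.9776667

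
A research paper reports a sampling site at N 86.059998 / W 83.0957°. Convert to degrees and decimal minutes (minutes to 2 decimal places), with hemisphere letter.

Latitude: 86° + 0.059998 × 60 = 86° 3.5999′
λ: fractional part 0.095700 → 5.7420 minutes

86° 3.60′ N, 83° 5.74′ W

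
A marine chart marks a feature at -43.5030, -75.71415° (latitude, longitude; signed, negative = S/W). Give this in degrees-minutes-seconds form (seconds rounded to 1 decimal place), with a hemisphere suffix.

Latitude is negative → S; |value| = 43.503000
φ: 0.503000° → 30.18000′; 0.18000 × 60 = 10.800″
Longitude is negative → W; |value| = 75.714150
λ: 0.714150° → 42.84900′; 0.84900 × 60 = 50.940″

43°30′10.8″ S, 75°42′50.9″ W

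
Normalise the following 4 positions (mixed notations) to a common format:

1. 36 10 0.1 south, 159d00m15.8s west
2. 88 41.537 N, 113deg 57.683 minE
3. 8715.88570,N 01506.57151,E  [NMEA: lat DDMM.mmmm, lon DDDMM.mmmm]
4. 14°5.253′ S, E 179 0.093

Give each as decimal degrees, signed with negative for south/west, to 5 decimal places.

1. -36.16669, -159.00439
2. 88.69228, 113.96138
3. 87.26476, 15.10953
4. -14.08755, 179.00155

Point 1:
  Latitude: 36 + 10/60 + 0.1/3600 = 36.166694
  S ⇒ negate
  λ: 0′ + 15.8″ = 0.26333′; 159 + 0.26333/60 = 159.004389
  hemisphere W, so the sign is −
Point 2:
  Lat: 88 + 41.537/60 = 88.692283
  N ⇒ keep positive
  Lon: 113 + 57.683/60 = 113.961383
  E → positive
Point 3:
  Latitude: split at 2 digits → 87° and 15.8857′; 87 + 15.8857/60 = 87.264762
  N ⇒ keep positive
  λ: degrees = first 3 digits = 15, minutes = 6.57151; 15 + 6.57151/60 = 15.109525
  E ⇒ keep positive
Point 4:
  Latitude: 14 + 5.253/60 = 14.087550
  S → negative
  λ: 179 + 0.093/60 = 179.001550
  E ⇒ keep positive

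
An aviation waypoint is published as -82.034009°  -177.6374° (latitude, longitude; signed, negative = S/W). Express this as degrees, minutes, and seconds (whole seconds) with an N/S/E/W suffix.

Latitude is negative → S; |value| = 82.034009
Latitude: 0.034009° → 2.04054′; 0.04054 × 60 = 2.43″
Longitude is negative → W; |value| = 177.637400
Lon: 0.637400 × 60 = 38.24400′ → 38′, remainder × 60 = 14.64″

82°02′2″ S, 177°38′15″ W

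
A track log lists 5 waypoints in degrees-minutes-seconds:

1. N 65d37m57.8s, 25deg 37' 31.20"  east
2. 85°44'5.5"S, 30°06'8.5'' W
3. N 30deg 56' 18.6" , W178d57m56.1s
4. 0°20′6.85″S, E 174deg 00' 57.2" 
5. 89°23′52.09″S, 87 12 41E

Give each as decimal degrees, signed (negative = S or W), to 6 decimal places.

Point 1:
  Lat: 37′ + 57.8″ = 37.96333′; 65 + 37.96333/60 = 65.6327222
  N → positive
  Longitude: 25° + 37/60 + 31.2/3600 = 25 + 0.616667 + 0.008667 = 25.6253333
  E → positive
Point 2:
  Lat: 85° + 44/60 + 5.5/3600 = 85 + 0.733333 + 0.001528 = 85.7348611
  S → negative
  λ: 30° + 6/60 + 8.5/3600 = 30 + 0.100000 + 0.002361 = 30.1023611
  W ⇒ negate
Point 3:
  Lat: 30 + 56/60 + 18.6/3600 = 30.9385000
  N → positive
  Longitude: 178° + 57/60 + 56.1/3600 = 178 + 0.950000 + 0.015583 = 178.9655833
  W → negative
Point 4:
  Latitude: 0° + 20/60 + 6.85/3600 = 0 + 0.333333 + 0.001903 = 0.3352361
  hemisphere S, so the sign is −
  λ: 174 + 0/60 + 57.2/3600 = 174.0158889
  E ⇒ keep positive
Point 5:
  Latitude: 89 + 23/60 + 52.09/3600 = 89.3978028
  hemisphere S, so the sign is −
  λ: 87 + 12/60 + 41/3600 = 87.2113889
  E ⇒ keep positive

1. 65.632722, 25.625333
2. -85.734861, -30.102361
3. 30.938500, -178.965583
4. -0.335236, 174.015889
5. -89.397803, 87.211389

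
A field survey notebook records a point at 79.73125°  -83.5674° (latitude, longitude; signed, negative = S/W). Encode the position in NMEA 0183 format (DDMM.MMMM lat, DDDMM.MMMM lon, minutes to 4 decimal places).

7943.8750,N / 08334.0440,W

Lat: minutes = (79.731250 − 79) × 60 = 43.875000
Longitude is negative → W; |value| = 83.567400
Lon: minutes = (83.567400 − 83) × 60 = 34.044000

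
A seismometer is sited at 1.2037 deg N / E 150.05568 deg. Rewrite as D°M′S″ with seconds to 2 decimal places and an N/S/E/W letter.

Lat: 0.203700° → 12.22200′; 0.22200 × 60 = 13.3200″
Longitude: 0.055680° → 3.34080′; 0.34080 × 60 = 20.4480″

1°12′13.32″ N, 150°03′20.45″ E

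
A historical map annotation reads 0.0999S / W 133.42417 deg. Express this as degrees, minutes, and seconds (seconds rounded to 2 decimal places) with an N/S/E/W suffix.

0°05′59.64″ S, 133°25′27.01″ W

Latitude: whole degrees 0; 5.99400′ → 5′ and 59.6400″
λ: 0.424170° → 25.45020′; 0.45020 × 60 = 27.0120″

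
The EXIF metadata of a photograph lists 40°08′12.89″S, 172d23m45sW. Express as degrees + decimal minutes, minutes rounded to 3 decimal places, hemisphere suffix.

40° 8.215′ S, 172° 23.750′ W

Lat: 8 + 12.89/60 = 8.21483′
λ: 23 + 45/60 = 23.75000′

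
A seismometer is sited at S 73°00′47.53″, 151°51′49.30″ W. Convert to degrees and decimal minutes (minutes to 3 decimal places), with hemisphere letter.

73° 0.792′ S, 151° 51.822′ W

φ: seconds/60 = 0.79217; minutes = 0 + 0.79217 = 0.79217
Longitude: 51 + 49.3/60 = 51.82167′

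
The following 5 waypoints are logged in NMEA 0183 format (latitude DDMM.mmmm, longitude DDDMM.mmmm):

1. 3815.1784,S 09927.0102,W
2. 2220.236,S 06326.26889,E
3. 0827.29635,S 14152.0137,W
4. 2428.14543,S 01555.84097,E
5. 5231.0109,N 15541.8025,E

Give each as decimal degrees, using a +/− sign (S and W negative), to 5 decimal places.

1. -38.25297, -99.45017
2. -22.33727, 63.43781
3. -8.45494, -141.86690
4. -24.46909, 15.93068
5. 52.51685, 155.69671

Point 1:
  φ: split at 2 digits → 38° and 15.1784′; 38 + 15.1784/60 = 38.252973
  S → negative
  λ: degrees = first 3 digits = 99, minutes = 27.0102; 99 + 27.0102/60 = 99.450170
  W → negative
Point 2:
  Lat: degrees = first 2 digits = 22, minutes = 20.236; 22 + 20.236/60 = 22.337267
  S ⇒ negate
  λ: degrees = first 3 digits = 63, minutes = 26.26889; 63 + 26.26889/60 = 63.437815
  E → positive
Point 3:
  Latitude: degrees = first 2 digits = 8, minutes = 27.29635; 8 + 27.29635/60 = 8.454939
  hemisphere S, so the sign is −
  Lon: split at 3 digits → 141° and 52.0137′; 141 + 52.0137/60 = 141.866895
  W ⇒ negate
Point 4:
  Lat: degrees = first 2 digits = 24, minutes = 28.14543; 24 + 28.14543/60 = 24.469091
  S → negative
  λ: degrees = first 3 digits = 15, minutes = 55.84097; 15 + 55.84097/60 = 15.930683
  E → positive
Point 5:
  Lat: degrees = first 2 digits = 52, minutes = 31.0109; 52 + 31.0109/60 = 52.516848
  N → positive
  Longitude: split at 3 digits → 155° and 41.8025′; 155 + 41.8025/60 = 155.696708
  E → positive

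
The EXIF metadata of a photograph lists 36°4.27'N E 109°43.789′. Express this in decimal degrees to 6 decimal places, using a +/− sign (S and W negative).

Latitude: 4.27′ = 0.071167°; total 36.0711667
N ⇒ keep positive
Longitude: 109 + 43.789/60 = 109.7298167
E ⇒ keep positive

36.071167, 109.729817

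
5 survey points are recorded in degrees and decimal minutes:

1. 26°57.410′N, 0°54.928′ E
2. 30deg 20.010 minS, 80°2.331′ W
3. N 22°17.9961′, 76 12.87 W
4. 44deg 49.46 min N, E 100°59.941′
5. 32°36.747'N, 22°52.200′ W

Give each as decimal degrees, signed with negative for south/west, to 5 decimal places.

1. 26.95683, 0.91547
2. -30.33350, -80.03885
3. 22.29994, -76.21450
4. 44.82433, 100.99902
5. 32.61245, -22.87000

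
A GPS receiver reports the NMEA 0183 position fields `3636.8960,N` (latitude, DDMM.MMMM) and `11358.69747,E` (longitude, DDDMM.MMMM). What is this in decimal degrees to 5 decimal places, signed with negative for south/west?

φ: split at 2 digits → 36° and 36.896′; 36 + 36.896/60 = 36.614933
N → positive
Longitude: split at 3 digits → 113° and 58.69747′; 113 + 58.69747/60 = 113.978291
E ⇒ keep positive

36.61493, 113.97829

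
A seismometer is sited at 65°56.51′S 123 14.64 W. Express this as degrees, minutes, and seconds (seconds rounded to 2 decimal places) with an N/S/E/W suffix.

65°56′30.60″ S, 123°14′38.40″ W

Latitude: 56.51000′ → 56′ and 0.51000 × 60 = 30.6000″
Lon: fractional minutes 0.64000 × 60 = 38.4000″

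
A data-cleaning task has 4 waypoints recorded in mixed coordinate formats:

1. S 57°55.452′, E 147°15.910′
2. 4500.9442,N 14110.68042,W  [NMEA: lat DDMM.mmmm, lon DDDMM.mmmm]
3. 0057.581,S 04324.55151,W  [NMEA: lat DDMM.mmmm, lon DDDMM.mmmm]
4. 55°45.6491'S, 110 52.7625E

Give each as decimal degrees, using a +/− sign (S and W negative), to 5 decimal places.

1. -57.92420, 147.26517
2. 45.01574, -141.17801
3. -0.95968, -43.40919
4. -55.76082, 110.87938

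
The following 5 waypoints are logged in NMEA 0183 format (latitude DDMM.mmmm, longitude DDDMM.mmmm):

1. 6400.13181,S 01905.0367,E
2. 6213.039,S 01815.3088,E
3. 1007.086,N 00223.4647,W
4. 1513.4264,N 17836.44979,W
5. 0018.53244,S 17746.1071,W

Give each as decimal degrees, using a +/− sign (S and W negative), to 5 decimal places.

Point 1:
  Latitude: degrees = first 2 digits = 64, minutes = 0.13181; 64 + 0.13181/60 = 64.002197
  hemisphere S, so the sign is −
  Longitude: split at 3 digits → 019° and 5.0367′; 19 + 5.0367/60 = 19.083945
  E → positive
Point 2:
  Lat: degrees = first 2 digits = 62, minutes = 13.039; 62 + 13.039/60 = 62.217317
  S ⇒ negate
  Lon: degrees = first 3 digits = 18, minutes = 15.3088; 18 + 15.3088/60 = 18.255147
  E → positive
Point 3:
  Lat: degrees = first 2 digits = 10, minutes = 7.086; 10 + 7.086/60 = 10.118100
  N → positive
  λ: degrees = first 3 digits = 2, minutes = 23.4647; 2 + 23.4647/60 = 2.391078
  W → negative
Point 4:
  φ: degrees = first 2 digits = 15, minutes = 13.4264; 15 + 13.4264/60 = 15.223773
  N → positive
  λ: degrees = first 3 digits = 178, minutes = 36.44979; 178 + 36.44979/60 = 178.607497
  W → negative
Point 5:
  φ: degrees = first 2 digits = 0, minutes = 18.53244; 0 + 18.53244/60 = 0.308874
  S → negative
  Longitude: degrees = first 3 digits = 177, minutes = 46.1071; 177 + 46.1071/60 = 177.768452
  W → negative

1. -64.00220, 19.08395
2. -62.21732, 18.25515
3. 10.11810, -2.39108
4. 15.22377, -178.60750
5. -0.30887, -177.76845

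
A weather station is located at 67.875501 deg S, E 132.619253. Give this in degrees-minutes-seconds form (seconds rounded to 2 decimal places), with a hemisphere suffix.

67°52′31.80″ S, 132°37′9.31″ E

Lat: 0.875501° → 52.53006′; 0.53006 × 60 = 31.8036″
λ: 0.619253 × 60 = 37.15518′ → 37′, remainder × 60 = 9.3108″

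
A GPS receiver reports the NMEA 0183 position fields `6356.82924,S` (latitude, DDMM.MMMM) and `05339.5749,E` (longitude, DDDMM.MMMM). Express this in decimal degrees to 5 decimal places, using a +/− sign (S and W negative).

-63.94715, 53.65958

φ: degrees = first 2 digits = 63, minutes = 56.82924; 63 + 56.82924/60 = 63.947154
S ⇒ negate
Longitude: degrees = first 3 digits = 53, minutes = 39.5749; 53 + 39.5749/60 = 53.659582
E → positive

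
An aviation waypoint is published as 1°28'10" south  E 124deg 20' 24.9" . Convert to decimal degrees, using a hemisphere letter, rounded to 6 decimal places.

1.469444° S, 124.340250° E

φ: 1 + 28/60 + 10/3600 = 1.4694444
Longitude: 20′ + 24.9″ = 20.41500′; 124 + 20.41500/60 = 124.3402500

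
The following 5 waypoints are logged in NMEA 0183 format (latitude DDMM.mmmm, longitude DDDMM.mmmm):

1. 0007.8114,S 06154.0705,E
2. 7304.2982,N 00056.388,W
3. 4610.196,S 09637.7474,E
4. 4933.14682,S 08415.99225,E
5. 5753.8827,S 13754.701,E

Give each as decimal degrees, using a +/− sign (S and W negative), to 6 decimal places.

Point 1:
  Latitude: degrees = first 2 digits = 0, minutes = 7.8114; 0 + 7.8114/60 = 0.1301900
  S ⇒ negate
  Lon: degrees = first 3 digits = 61, minutes = 54.0705; 61 + 54.0705/60 = 61.9011750
  E → positive
Point 2:
  φ: split at 2 digits → 73° and 4.2982′; 73 + 4.2982/60 = 73.0716367
  N ⇒ keep positive
  Lon: split at 3 digits → 000° and 56.388′; 0 + 56.388/60 = 0.9398000
  hemisphere W, so the sign is −
Point 3:
  Latitude: split at 2 digits → 46° and 10.196′; 46 + 10.196/60 = 46.1699333
  hemisphere S, so the sign is −
  Longitude: degrees = first 3 digits = 96, minutes = 37.7474; 96 + 37.7474/60 = 96.6291233
  E ⇒ keep positive
Point 4:
  φ: split at 2 digits → 49° and 33.14682′; 49 + 33.14682/60 = 49.5524470
  hemisphere S, so the sign is −
  λ: split at 3 digits → 084° and 15.99225′; 84 + 15.99225/60 = 84.2665375
  E → positive
Point 5:
  Latitude: degrees = first 2 digits = 57, minutes = 53.8827; 57 + 53.8827/60 = 57.8980450
  hemisphere S, so the sign is −
  Longitude: split at 3 digits → 137° and 54.701′; 137 + 54.701/60 = 137.9116833
  E ⇒ keep positive

1. -0.130190, 61.901175
2. 73.071637, -0.939800
3. -46.169933, 96.629123
4. -49.552447, 84.266538
5. -57.898045, 137.911683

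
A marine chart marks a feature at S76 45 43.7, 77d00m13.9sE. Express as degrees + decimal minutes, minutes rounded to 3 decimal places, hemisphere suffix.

76° 45.728′ S, 77° 0.232′ E

Latitude: 45 + 43.7/60 = 45.72833′
Longitude: seconds/60 = 0.23167; minutes = 0 + 0.23167 = 0.23167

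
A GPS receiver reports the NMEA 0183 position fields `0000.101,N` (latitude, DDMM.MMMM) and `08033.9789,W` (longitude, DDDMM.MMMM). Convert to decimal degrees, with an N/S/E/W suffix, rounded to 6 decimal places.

0.001683° N, 80.566315° W

Latitude: degrees = first 2 digits = 0, minutes = 0.101; 0 + 0.101/60 = 0.0016833
λ: split at 3 digits → 080° and 33.9789′; 80 + 33.9789/60 = 80.5663150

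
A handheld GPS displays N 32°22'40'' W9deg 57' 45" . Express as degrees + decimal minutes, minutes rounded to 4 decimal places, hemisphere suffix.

32° 22.6667′ N, 9° 57.7500′ W

Lat: 22 + 40/60 = 22.666667′
Lon: seconds/60 = 0.75000; minutes = 57 + 0.75000 = 57.750000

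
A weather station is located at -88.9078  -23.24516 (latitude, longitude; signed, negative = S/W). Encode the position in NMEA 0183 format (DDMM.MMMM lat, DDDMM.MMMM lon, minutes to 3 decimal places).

8854.468,S / 02314.710,W

Latitude is negative → S; |value| = 88.907800
φ: 88° + 0.907800 × 60 = 88° 54.46800′
Longitude is negative → W; |value| = 23.245160
Lon: fractional part 0.245160 → 14.70960 minutes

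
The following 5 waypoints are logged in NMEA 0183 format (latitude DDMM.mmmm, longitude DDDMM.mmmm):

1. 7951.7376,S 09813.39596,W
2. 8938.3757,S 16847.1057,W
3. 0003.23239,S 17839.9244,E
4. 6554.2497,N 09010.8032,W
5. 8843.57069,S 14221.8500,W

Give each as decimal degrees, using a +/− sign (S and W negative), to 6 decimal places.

1. -79.862293, -98.223266
2. -89.639595, -168.785095
3. -0.053873, 178.665407
4. 65.904162, -90.180053
5. -88.726178, -142.364167

Point 1:
  Lat: degrees = first 2 digits = 79, minutes = 51.7376; 79 + 51.7376/60 = 79.8622933
  hemisphere S, so the sign is −
  λ: split at 3 digits → 098° and 13.39596′; 98 + 13.39596/60 = 98.2232660
  hemisphere W, so the sign is −
Point 2:
  Lat: split at 2 digits → 89° and 38.3757′; 89 + 38.3757/60 = 89.6395950
  S ⇒ negate
  λ: split at 3 digits → 168° and 47.1057′; 168 + 47.1057/60 = 168.7850950
  hemisphere W, so the sign is −
Point 3:
  φ: degrees = first 2 digits = 0, minutes = 3.23239; 0 + 3.23239/60 = 0.0538732
  hemisphere S, so the sign is −
  λ: degrees = first 3 digits = 178, minutes = 39.9244; 178 + 39.9244/60 = 178.6654067
  E ⇒ keep positive
Point 4:
  Lat: split at 2 digits → 65° and 54.2497′; 65 + 54.2497/60 = 65.9041617
  N → positive
  Longitude: split at 3 digits → 090° and 10.8032′; 90 + 10.8032/60 = 90.1800533
  W ⇒ negate
Point 5:
  Latitude: split at 2 digits → 88° and 43.57069′; 88 + 43.57069/60 = 88.7261782
  S ⇒ negate
  Lon: degrees = first 3 digits = 142, minutes = 21.85; 142 + 21.85/60 = 142.3641667
  hemisphere W, so the sign is −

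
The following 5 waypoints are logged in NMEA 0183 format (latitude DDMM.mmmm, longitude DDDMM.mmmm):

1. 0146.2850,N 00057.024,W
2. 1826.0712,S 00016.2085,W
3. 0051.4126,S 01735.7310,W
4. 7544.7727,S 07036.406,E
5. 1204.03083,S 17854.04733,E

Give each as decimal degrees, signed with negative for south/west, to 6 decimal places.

1. 1.771417, -0.950400
2. -18.434520, -0.270142
3. -0.856877, -17.595517
4. -75.746212, 70.606767
5. -12.067181, 178.900789

Point 1:
  Lat: split at 2 digits → 01° and 46.285′; 1 + 46.285/60 = 1.7714167
  N ⇒ keep positive
  Longitude: split at 3 digits → 000° and 57.024′; 0 + 57.024/60 = 0.9504000
  W → negative
Point 2:
  φ: degrees = first 2 digits = 18, minutes = 26.0712; 18 + 26.0712/60 = 18.4345200
  S → negative
  λ: degrees = first 3 digits = 0, minutes = 16.2085; 0 + 16.2085/60 = 0.2701417
  W → negative
Point 3:
  Lat: degrees = first 2 digits = 0, minutes = 51.4126; 0 + 51.4126/60 = 0.8568767
  S → negative
  λ: split at 3 digits → 017° and 35.731′; 17 + 35.731/60 = 17.5955167
  W → negative
Point 4:
  φ: split at 2 digits → 75° and 44.7727′; 75 + 44.7727/60 = 75.7462117
  S ⇒ negate
  Longitude: degrees = first 3 digits = 70, minutes = 36.406; 70 + 36.406/60 = 70.6067667
  E → positive
Point 5:
  φ: degrees = first 2 digits = 12, minutes = 4.03083; 12 + 4.03083/60 = 12.0671805
  S → negative
  λ: degrees = first 3 digits = 178, minutes = 54.04733; 178 + 54.04733/60 = 178.9007888
  E → positive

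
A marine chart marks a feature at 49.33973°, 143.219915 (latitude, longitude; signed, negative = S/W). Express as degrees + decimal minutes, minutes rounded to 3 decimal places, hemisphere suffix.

49° 20.384′ N, 143° 13.195′ E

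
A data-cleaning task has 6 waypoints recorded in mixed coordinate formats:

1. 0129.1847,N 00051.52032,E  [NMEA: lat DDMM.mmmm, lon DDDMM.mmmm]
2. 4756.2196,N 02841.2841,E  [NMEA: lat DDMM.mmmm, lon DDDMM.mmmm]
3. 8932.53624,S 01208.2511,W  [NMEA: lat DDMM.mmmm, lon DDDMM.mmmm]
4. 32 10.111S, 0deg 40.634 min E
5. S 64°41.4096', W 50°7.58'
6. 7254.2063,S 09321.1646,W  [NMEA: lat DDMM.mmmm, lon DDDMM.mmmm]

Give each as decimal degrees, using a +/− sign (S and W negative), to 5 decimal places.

Point 1:
  Latitude: split at 2 digits → 01° and 29.1847′; 1 + 29.1847/60 = 1.486412
  N → positive
  Lon: degrees = first 3 digits = 0, minutes = 51.52032; 0 + 51.52032/60 = 0.858672
  E → positive
Point 2:
  Lat: split at 2 digits → 47° and 56.2196′; 47 + 56.2196/60 = 47.936993
  N → positive
  Lon: split at 3 digits → 028° and 41.2841′; 28 + 41.2841/60 = 28.688068
  E → positive
Point 3:
  Lat: degrees = first 2 digits = 89, minutes = 32.53624; 89 + 32.53624/60 = 89.542271
  hemisphere S, so the sign is −
  Lon: degrees = first 3 digits = 12, minutes = 8.2511; 12 + 8.2511/60 = 12.137518
  W ⇒ negate
Point 4:
  φ: 32 + 10.111/60 = 32.168517
  hemisphere S, so the sign is −
  λ: 40.634′ = 0.677233°; total 0.677233
  E ⇒ keep positive
Point 5:
  φ: 64 + 41.4096/60 = 64.690160
  S ⇒ negate
  Lon: 7.58′ = 0.126333°; total 50.126333
  W ⇒ negate
Point 6:
  φ: degrees = first 2 digits = 72, minutes = 54.2063; 72 + 54.2063/60 = 72.903438
  S ⇒ negate
  Lon: degrees = first 3 digits = 93, minutes = 21.1646; 93 + 21.1646/60 = 93.352743
  W ⇒ negate

1. 1.48641, 0.85867
2. 47.93699, 28.68807
3. -89.54227, -12.13752
4. -32.16852, 0.67723
5. -64.69016, -50.12633
6. -72.90344, -93.35274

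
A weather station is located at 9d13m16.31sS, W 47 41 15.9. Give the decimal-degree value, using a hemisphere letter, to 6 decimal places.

Lat: 9° + 13/60 + 16.31/3600 = 9 + 0.216667 + 0.004531 = 9.2211972
λ: 41′ + 15.9″ = 41.26500′; 47 + 41.26500/60 = 47.6877500

9.221197° S, 47.687750° W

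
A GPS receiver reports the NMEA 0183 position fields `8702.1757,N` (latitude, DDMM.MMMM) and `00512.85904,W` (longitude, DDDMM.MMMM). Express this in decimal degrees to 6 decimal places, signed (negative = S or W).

87.036262, -5.214317

φ: degrees = first 2 digits = 87, minutes = 2.1757; 87 + 2.1757/60 = 87.0362617
N → positive
λ: split at 3 digits → 005° and 12.85904′; 5 + 12.85904/60 = 5.2143173
hemisphere W, so the sign is −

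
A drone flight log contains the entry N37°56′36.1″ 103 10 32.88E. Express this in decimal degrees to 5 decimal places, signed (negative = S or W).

37.94336, 103.17580

φ: 37 + 56/60 + 36.1/3600 = 37.943361
N → positive
Longitude: 103° + 10/60 + 32.88/3600 = 103 + 0.166667 + 0.009133 = 103.175800
E ⇒ keep positive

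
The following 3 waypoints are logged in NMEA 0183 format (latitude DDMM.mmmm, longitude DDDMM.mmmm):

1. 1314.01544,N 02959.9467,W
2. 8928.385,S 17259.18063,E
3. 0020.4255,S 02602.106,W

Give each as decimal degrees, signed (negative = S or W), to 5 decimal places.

Point 1:
  Latitude: split at 2 digits → 13° and 14.01544′; 13 + 14.01544/60 = 13.233591
  N ⇒ keep positive
  Longitude: degrees = first 3 digits = 29, minutes = 59.9467; 29 + 59.9467/60 = 29.999112
  hemisphere W, so the sign is −
Point 2:
  Lat: degrees = first 2 digits = 89, minutes = 28.385; 89 + 28.385/60 = 89.473083
  S ⇒ negate
  λ: degrees = first 3 digits = 172, minutes = 59.18063; 172 + 59.18063/60 = 172.986344
  E → positive
Point 3:
  Lat: split at 2 digits → 00° and 20.4255′; 0 + 20.4255/60 = 0.340425
  S ⇒ negate
  Lon: degrees = first 3 digits = 26, minutes = 2.106; 26 + 2.106/60 = 26.035100
  hemisphere W, so the sign is −

1. 13.23359, -29.99911
2. -89.47308, 172.98634
3. -0.34043, -26.03510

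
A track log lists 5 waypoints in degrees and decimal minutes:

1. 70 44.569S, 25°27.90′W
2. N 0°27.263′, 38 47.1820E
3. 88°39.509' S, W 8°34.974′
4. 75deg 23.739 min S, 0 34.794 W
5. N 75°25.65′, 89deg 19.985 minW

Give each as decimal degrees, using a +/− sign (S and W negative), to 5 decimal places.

Point 1:
  Lat: 44.569′ = 0.742817°; total 70.742817
  hemisphere S, so the sign is −
  Lon: 25 + 27.9/60 = 25.465000
  W ⇒ negate
Point 2:
  Latitude: 0 + 27.263/60 = 0.454383
  N → positive
  Longitude: 38 + 47.182/60 = 38.786367
  E ⇒ keep positive
Point 3:
  Latitude: 88 + 39.509/60 = 88.658483
  hemisphere S, so the sign is −
  Longitude: 8 + 34.974/60 = 8.582900
  W ⇒ negate
Point 4:
  Latitude: 75 + 23.739/60 = 75.395650
  S ⇒ negate
  Lon: 34.794′ = 0.579900°; total 0.579900
  hemisphere W, so the sign is −
Point 5:
  Latitude: 75 + 25.65/60 = 75.427500
  N → positive
  Lon: 19.985′ = 0.333083°; total 89.333083
  W → negative

1. -70.74282, -25.46500
2. 0.45438, 38.78637
3. -88.65848, -8.58290
4. -75.39565, -0.57990
5. 75.42750, -89.33308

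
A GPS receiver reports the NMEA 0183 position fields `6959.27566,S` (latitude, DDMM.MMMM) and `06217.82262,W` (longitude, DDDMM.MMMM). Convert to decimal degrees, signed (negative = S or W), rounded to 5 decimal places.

-69.98793, -62.29704

Latitude: degrees = first 2 digits = 69, minutes = 59.27566; 69 + 59.27566/60 = 69.987928
hemisphere S, so the sign is −
Lon: degrees = first 3 digits = 62, minutes = 17.82262; 62 + 17.82262/60 = 62.297044
W → negative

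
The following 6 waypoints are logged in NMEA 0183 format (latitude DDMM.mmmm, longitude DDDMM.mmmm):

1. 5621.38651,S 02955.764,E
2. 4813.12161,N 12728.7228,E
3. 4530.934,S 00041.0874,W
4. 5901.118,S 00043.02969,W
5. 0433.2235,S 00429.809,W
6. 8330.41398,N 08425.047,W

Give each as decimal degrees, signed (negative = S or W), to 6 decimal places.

1. -56.356442, 29.929400
2. 48.218694, 127.478713
3. -45.515567, -0.684790
4. -59.018633, -0.717162
5. -4.553725, -4.496817
6. 83.506900, -84.417450

Point 1:
  Lat: degrees = first 2 digits = 56, minutes = 21.38651; 56 + 21.38651/60 = 56.3564418
  S ⇒ negate
  Lon: split at 3 digits → 029° and 55.764′; 29 + 55.764/60 = 29.9294000
  E → positive
Point 2:
  Latitude: split at 2 digits → 48° and 13.12161′; 48 + 13.12161/60 = 48.2186935
  N → positive
  λ: split at 3 digits → 127° and 28.7228′; 127 + 28.7228/60 = 127.4787133
  E ⇒ keep positive
Point 3:
  Latitude: degrees = first 2 digits = 45, minutes = 30.934; 45 + 30.934/60 = 45.5155667
  hemisphere S, so the sign is −
  λ: degrees = first 3 digits = 0, minutes = 41.0874; 0 + 41.0874/60 = 0.6847900
  W → negative
Point 4:
  Lat: degrees = first 2 digits = 59, minutes = 1.118; 59 + 1.118/60 = 59.0186333
  hemisphere S, so the sign is −
  Longitude: split at 3 digits → 000° and 43.02969′; 0 + 43.02969/60 = 0.7171615
  W → negative
Point 5:
  Latitude: split at 2 digits → 04° and 33.2235′; 4 + 33.2235/60 = 4.5537250
  S ⇒ negate
  Longitude: split at 3 digits → 004° and 29.809′; 4 + 29.809/60 = 4.4968167
  hemisphere W, so the sign is −
Point 6:
  Lat: degrees = first 2 digits = 83, minutes = 30.41398; 83 + 30.41398/60 = 83.5068997
  N ⇒ keep positive
  Lon: degrees = first 3 digits = 84, minutes = 25.047; 84 + 25.047/60 = 84.4174500
  W → negative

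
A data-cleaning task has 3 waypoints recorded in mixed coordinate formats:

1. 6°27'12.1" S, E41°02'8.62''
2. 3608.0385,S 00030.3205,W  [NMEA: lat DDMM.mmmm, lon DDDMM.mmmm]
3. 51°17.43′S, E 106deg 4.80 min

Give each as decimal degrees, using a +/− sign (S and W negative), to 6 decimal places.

Point 1:
  Lat: 6 + 27/60 + 12.1/3600 = 6.4533611
  hemisphere S, so the sign is −
  λ: 41° + 2/60 + 8.62/3600 = 41 + 0.033333 + 0.002394 = 41.0357278
  E → positive
Point 2:
  Latitude: degrees = first 2 digits = 36, minutes = 8.0385; 36 + 8.0385/60 = 36.1339750
  S ⇒ negate
  Longitude: degrees = first 3 digits = 0, minutes = 30.3205; 0 + 30.3205/60 = 0.5053417
  W ⇒ negate
Point 3:
  φ: 51 + 17.43/60 = 51.2905000
  hemisphere S, so the sign is −
  Lon: 106 + 4.8/60 = 106.0800000
  E → positive

1. -6.453361, 41.035728
2. -36.133975, -0.505342
3. -51.290500, 106.080000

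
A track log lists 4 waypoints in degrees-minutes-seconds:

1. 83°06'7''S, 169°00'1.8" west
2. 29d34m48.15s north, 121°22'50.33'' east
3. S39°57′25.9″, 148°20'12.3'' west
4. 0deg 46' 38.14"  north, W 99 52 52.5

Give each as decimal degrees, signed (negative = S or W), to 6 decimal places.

Point 1:
  φ: 6′ + 7″ = 6.11667′; 83 + 6.11667/60 = 83.1019444
  S → negative
  Lon: 0′ + 1.8″ = 0.03000′; 169 + 0.03000/60 = 169.0005000
  hemisphere W, so the sign is −
Point 2:
  Lat: 29° + 34/60 + 48.15/3600 = 29 + 0.566667 + 0.013375 = 29.5800417
  N ⇒ keep positive
  λ: 121° + 22/60 + 50.33/3600 = 121 + 0.366667 + 0.013981 = 121.3806472
  E → positive
Point 3:
  Latitude: 39° + 57/60 + 25.9/3600 = 39 + 0.950000 + 0.007194 = 39.9571944
  hemisphere S, so the sign is −
  Lon: 148 + 20/60 + 12.3/3600 = 148.3367500
  hemisphere W, so the sign is −
Point 4:
  Lat: 46′ + 38.14″ = 46.63567′; 0 + 46.63567/60 = 0.7772611
  N → positive
  λ: 99° + 52/60 + 52.5/3600 = 99 + 0.866667 + 0.014583 = 99.8812500
  W → negative

1. -83.101944, -169.000500
2. 29.580042, 121.380647
3. -39.957194, -148.336750
4. 0.777261, -99.881250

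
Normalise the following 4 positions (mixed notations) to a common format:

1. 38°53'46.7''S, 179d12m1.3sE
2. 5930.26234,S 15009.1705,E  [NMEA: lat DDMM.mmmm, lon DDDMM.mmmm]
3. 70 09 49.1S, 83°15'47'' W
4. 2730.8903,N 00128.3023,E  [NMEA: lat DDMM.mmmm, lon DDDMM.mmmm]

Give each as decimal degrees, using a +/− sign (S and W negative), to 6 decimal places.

1. -38.896306, 179.200361
2. -59.504372, 150.152842
3. -70.163639, -83.263056
4. 27.514838, 1.471705

Point 1:
  Latitude: 38 + 53/60 + 46.7/3600 = 38.8963056
  S → negative
  λ: 12′ + 1.3″ = 12.02167′; 179 + 12.02167/60 = 179.2003611
  E → positive
Point 2:
  Lat: degrees = first 2 digits = 59, minutes = 30.26234; 59 + 30.26234/60 = 59.5043723
  S → negative
  λ: split at 3 digits → 150° and 9.1705′; 150 + 9.1705/60 = 150.1528417
  E ⇒ keep positive
Point 3:
  Lat: 70° + 9/60 + 49.1/3600 = 70 + 0.150000 + 0.013639 = 70.1636389
  S → negative
  Longitude: 83° + 15/60 + 47/3600 = 83 + 0.250000 + 0.013056 = 83.2630556
  W ⇒ negate
Point 4:
  Lat: degrees = first 2 digits = 27, minutes = 30.8903; 27 + 30.8903/60 = 27.5148383
  N → positive
  Lon: split at 3 digits → 001° and 28.3023′; 1 + 28.3023/60 = 1.4717050
  E → positive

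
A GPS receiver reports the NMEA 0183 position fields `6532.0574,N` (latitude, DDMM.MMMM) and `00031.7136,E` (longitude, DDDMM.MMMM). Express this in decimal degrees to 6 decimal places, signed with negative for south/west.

65.534290, 0.528560

Latitude: split at 2 digits → 65° and 32.0574′; 65 + 32.0574/60 = 65.5342900
N ⇒ keep positive
Lon: degrees = first 3 digits = 0, minutes = 31.7136; 0 + 31.7136/60 = 0.5285600
E ⇒ keep positive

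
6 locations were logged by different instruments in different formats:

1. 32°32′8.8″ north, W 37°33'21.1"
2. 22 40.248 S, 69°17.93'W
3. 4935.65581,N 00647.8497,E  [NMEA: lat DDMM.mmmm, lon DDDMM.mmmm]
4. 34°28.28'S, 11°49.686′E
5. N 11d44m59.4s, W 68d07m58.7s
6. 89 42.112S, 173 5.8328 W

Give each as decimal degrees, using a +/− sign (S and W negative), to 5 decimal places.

Point 1:
  Latitude: 32° + 32/60 + 8.8/3600 = 32 + 0.533333 + 0.002444 = 32.535778
  N → positive
  Longitude: 37 + 33/60 + 21.1/3600 = 37.555861
  W ⇒ negate
Point 2:
  Lat: 40.248′ = 0.670800°; total 22.670800
  S → negative
  Longitude: 69 + 17.93/60 = 69.298833
  hemisphere W, so the sign is −
Point 3:
  Latitude: degrees = first 2 digits = 49, minutes = 35.65581; 49 + 35.65581/60 = 49.594264
  N → positive
  λ: degrees = first 3 digits = 6, minutes = 47.8497; 6 + 47.8497/60 = 6.797495
  E ⇒ keep positive
Point 4:
  Lat: 34 + 28.28/60 = 34.471333
  S ⇒ negate
  Lon: 49.686′ = 0.828100°; total 11.828100
  E ⇒ keep positive
Point 5:
  Latitude: 11 + 44/60 + 59.4/3600 = 11.749833
  N ⇒ keep positive
  Longitude: 68 + 7/60 + 58.7/3600 = 68.132972
  W ⇒ negate
Point 6:
  Latitude: 89 + 42.112/60 = 89.701867
  S → negative
  λ: 5.8328′ = 0.097213°; total 173.097213
  hemisphere W, so the sign is −

1. 32.53578, -37.55586
2. -22.67080, -69.29883
3. 49.59426, 6.79750
4. -34.47133, 11.82810
5. 11.74983, -68.13297
6. -89.70187, -173.09721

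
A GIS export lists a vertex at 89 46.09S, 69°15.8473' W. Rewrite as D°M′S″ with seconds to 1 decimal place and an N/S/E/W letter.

Latitude: 46.09000′ → 46′ and 0.09000 × 60 = 5.400″
Lon: 15.84730′ → 15′ and 0.84730 × 60 = 50.838″

89°46′5.4″ S, 69°15′50.8″ W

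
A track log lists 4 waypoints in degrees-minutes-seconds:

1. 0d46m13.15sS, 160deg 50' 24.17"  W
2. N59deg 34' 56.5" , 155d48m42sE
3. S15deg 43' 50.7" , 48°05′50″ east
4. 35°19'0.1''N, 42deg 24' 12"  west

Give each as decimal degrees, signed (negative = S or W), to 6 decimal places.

1. -0.770319, -160.840047
2. 59.582361, 155.811667
3. -15.730750, 48.097222
4. 35.316694, -42.403333

Point 1:
  Lat: 46′ + 13.15″ = 46.21917′; 0 + 46.21917/60 = 0.7703194
  hemisphere S, so the sign is −
  λ: 160 + 50/60 + 24.17/3600 = 160.8400472
  W ⇒ negate
Point 2:
  φ: 59° + 34/60 + 56.5/3600 = 59 + 0.566667 + 0.015694 = 59.5823611
  N ⇒ keep positive
  Longitude: 48′ + 42″ = 48.70000′; 155 + 48.70000/60 = 155.8116667
  E → positive
Point 3:
  Latitude: 43′ + 50.7″ = 43.84500′; 15 + 43.84500/60 = 15.7307500
  S → negative
  Lon: 48 + 5/60 + 50/3600 = 48.0972222
  E ⇒ keep positive
Point 4:
  Lat: 35 + 19/60 + 0.1/3600 = 35.3166944
  N → positive
  Lon: 24′ + 12″ = 24.20000′; 42 + 24.20000/60 = 42.4033333
  hemisphere W, so the sign is −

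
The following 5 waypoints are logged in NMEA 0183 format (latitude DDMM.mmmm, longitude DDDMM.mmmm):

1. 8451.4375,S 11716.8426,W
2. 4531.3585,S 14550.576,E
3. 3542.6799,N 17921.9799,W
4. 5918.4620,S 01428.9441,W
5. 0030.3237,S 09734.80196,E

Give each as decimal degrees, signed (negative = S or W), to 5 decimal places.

1. -84.85729, -117.28071
2. -45.52264, 145.84293
3. 35.71133, -179.36633
4. -59.30770, -14.48240
5. -0.50540, 97.58003

Point 1:
  φ: split at 2 digits → 84° and 51.4375′; 84 + 51.4375/60 = 84.857292
  hemisphere S, so the sign is −
  Longitude: degrees = first 3 digits = 117, minutes = 16.8426; 117 + 16.8426/60 = 117.280710
  W ⇒ negate
Point 2:
  Lat: degrees = first 2 digits = 45, minutes = 31.3585; 45 + 31.3585/60 = 45.522642
  S → negative
  λ: split at 3 digits → 145° and 50.576′; 145 + 50.576/60 = 145.842933
  E ⇒ keep positive
Point 3:
  Latitude: split at 2 digits → 35° and 42.6799′; 35 + 42.6799/60 = 35.711332
  N ⇒ keep positive
  Longitude: degrees = first 3 digits = 179, minutes = 21.9799; 179 + 21.9799/60 = 179.366332
  hemisphere W, so the sign is −
Point 4:
  φ: degrees = first 2 digits = 59, minutes = 18.462; 59 + 18.462/60 = 59.307700
  S ⇒ negate
  Longitude: degrees = first 3 digits = 14, minutes = 28.9441; 14 + 28.9441/60 = 14.482402
  W ⇒ negate
Point 5:
  Latitude: degrees = first 2 digits = 0, minutes = 30.3237; 0 + 30.3237/60 = 0.505395
  S ⇒ negate
  Lon: split at 3 digits → 097° and 34.80196′; 97 + 34.80196/60 = 97.580033
  E → positive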